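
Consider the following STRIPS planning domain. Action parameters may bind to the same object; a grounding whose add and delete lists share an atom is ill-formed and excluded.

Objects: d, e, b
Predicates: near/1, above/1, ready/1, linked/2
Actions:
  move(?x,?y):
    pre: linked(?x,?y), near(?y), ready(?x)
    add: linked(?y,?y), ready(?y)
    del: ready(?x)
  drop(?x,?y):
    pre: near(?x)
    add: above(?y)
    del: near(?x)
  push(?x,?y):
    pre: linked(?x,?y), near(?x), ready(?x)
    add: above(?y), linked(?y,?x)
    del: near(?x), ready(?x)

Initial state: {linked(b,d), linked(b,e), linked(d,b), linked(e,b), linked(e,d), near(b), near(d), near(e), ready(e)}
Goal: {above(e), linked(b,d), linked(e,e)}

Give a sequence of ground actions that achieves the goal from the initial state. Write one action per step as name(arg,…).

1. move(e,b)  →  {linked(b,b), linked(b,d), linked(b,e), linked(d,b), linked(e,b), linked(e,d), near(b), near(d), near(e), ready(b)}
2. move(b,e)  →  {linked(b,b), linked(b,d), linked(b,e), linked(d,b), linked(e,b), linked(e,d), linked(e,e), near(b), near(d), near(e), ready(e)}
3. drop(d,e)  →  {above(e), linked(b,b), linked(b,d), linked(b,e), linked(d,b), linked(e,b), linked(e,d), linked(e,e), near(b), near(e), ready(e)}

move(e,b); move(b,e); drop(d,e)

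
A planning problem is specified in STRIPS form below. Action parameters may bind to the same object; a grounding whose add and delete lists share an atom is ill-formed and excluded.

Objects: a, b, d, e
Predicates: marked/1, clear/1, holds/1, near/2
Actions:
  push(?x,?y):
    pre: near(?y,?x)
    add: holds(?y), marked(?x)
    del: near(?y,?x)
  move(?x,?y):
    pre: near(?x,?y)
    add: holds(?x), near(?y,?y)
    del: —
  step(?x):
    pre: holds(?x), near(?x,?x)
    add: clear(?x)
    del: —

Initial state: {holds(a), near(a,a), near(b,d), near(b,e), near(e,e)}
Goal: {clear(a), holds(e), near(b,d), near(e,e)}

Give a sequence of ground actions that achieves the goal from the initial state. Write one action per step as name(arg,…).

1. move(e,e)  →  {holds(a), holds(e), near(a,a), near(b,d), near(b,e), near(e,e)}
2. step(a)  →  {clear(a), holds(a), holds(e), near(a,a), near(b,d), near(b,e), near(e,e)}

move(e,e); step(a)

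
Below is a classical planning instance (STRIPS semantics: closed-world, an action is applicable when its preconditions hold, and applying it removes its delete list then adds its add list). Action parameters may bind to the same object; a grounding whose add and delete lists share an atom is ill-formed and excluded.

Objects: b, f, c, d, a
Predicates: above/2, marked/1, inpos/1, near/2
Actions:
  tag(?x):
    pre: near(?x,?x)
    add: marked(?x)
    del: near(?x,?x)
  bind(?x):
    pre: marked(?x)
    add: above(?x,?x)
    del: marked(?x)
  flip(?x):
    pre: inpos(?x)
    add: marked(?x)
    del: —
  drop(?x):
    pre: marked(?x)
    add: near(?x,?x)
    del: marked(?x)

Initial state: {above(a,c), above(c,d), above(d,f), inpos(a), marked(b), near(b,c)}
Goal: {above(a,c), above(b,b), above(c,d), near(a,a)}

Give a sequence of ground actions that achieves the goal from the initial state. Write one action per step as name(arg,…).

bind(b); flip(a); drop(a)

1. bind(b)  →  {above(a,c), above(b,b), above(c,d), above(d,f), inpos(a), near(b,c)}
2. flip(a)  →  {above(a,c), above(b,b), above(c,d), above(d,f), inpos(a), marked(a), near(b,c)}
3. drop(a)  →  {above(a,c), above(b,b), above(c,d), above(d,f), inpos(a), near(a,a), near(b,c)}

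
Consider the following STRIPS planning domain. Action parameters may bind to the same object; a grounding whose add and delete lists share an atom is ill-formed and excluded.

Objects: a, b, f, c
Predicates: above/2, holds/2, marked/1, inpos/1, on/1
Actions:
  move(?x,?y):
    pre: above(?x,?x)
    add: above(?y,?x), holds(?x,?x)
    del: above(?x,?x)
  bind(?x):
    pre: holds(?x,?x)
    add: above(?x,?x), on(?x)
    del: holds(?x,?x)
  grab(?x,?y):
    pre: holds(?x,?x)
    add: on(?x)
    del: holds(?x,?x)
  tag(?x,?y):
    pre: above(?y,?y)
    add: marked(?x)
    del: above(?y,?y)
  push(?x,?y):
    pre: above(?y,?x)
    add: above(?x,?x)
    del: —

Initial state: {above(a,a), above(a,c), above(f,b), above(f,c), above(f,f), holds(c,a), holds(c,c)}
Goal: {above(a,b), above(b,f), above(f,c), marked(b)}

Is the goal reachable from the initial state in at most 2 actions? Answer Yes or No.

No

1. move(f,b)  →  {above(a,a), above(a,c), above(b,f), above(f,b), above(f,c), holds(c,a), holds(c,c), holds(f,f)}
2. tag(b,a)  →  {above(a,c), above(b,f), above(f,b), above(f,c), holds(c,a), holds(c,c), holds(f,f), marked(b)}
3. push(b,f)  →  {above(a,c), above(b,b), above(b,f), above(f,b), above(f,c), holds(c,a), holds(c,c), holds(f,f), marked(b)}
4. move(b,a)  →  {above(a,b), above(a,c), above(b,f), above(f,b), above(f,c), holds(b,b), holds(c,a), holds(c,c), holds(f,f), marked(b)}
optimal plan length = 4; 4 > 2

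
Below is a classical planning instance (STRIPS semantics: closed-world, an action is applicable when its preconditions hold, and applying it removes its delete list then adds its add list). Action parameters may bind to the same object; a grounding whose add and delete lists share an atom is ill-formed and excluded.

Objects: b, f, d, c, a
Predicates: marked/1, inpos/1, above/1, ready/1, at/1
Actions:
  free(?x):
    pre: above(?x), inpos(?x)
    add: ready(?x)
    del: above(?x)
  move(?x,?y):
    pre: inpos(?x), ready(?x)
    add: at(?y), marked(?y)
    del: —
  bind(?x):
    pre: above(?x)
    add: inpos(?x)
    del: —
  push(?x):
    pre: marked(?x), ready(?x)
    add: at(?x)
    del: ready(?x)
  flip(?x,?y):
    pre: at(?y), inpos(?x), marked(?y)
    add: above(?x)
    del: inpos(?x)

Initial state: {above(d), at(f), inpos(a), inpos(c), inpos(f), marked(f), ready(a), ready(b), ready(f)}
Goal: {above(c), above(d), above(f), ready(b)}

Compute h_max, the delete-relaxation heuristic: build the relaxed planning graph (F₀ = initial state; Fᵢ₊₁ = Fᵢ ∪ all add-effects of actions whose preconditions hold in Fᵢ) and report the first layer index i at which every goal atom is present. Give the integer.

F0 = init (9 atoms)
F1 = F0 ∪ {above(a), above(c), above(f), at(a), at(b), at(c), at(d), inpos(d), marked(a), marked(b), marked(c), marked(d)}  (21 atoms)
goal ⊆ F1  ⇒  h_max = 1

1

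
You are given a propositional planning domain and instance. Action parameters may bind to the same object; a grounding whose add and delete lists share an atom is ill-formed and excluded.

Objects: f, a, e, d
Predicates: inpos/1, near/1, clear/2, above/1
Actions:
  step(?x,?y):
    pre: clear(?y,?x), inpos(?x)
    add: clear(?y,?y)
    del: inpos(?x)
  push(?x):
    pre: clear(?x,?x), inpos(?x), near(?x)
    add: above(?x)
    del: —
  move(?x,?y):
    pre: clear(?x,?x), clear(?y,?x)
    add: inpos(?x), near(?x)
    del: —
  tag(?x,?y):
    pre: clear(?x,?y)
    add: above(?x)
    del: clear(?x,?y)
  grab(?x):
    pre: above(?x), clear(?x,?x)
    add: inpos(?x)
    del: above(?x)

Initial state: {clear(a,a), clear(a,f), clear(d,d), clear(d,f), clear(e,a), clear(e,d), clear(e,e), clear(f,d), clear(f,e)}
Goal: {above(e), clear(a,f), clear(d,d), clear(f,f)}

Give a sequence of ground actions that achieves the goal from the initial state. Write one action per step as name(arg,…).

move(e,f); step(e,f); tag(e,a)

1. move(e,f)  →  {clear(a,a), clear(a,f), clear(d,d), clear(d,f), clear(e,a), clear(e,d), clear(e,e), clear(f,d), clear(f,e), inpos(e), near(e)}
2. step(e,f)  →  {clear(a,a), clear(a,f), clear(d,d), clear(d,f), clear(e,a), clear(e,d), clear(e,e), clear(f,d), clear(f,e), clear(f,f), near(e)}
3. tag(e,a)  →  {above(e), clear(a,a), clear(a,f), clear(d,d), clear(d,f), clear(e,d), clear(e,e), clear(f,d), clear(f,e), clear(f,f), near(e)}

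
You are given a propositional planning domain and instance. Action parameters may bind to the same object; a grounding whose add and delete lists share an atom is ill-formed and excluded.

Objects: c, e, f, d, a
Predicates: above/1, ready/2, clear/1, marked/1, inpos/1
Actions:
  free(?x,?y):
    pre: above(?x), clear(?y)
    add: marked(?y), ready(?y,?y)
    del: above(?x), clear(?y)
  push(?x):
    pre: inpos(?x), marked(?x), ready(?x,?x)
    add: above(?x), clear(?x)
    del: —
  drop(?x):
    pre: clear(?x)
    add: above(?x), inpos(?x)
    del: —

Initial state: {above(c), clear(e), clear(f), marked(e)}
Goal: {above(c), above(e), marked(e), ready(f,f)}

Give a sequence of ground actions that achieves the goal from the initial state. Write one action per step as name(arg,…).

1. drop(e)  →  {above(c), above(e), clear(e), clear(f), inpos(e), marked(e)}
2. free(e,f)  →  {above(c), clear(e), inpos(e), marked(e), marked(f), ready(f,f)}
3. drop(e)  →  {above(c), above(e), clear(e), inpos(e), marked(e), marked(f), ready(f,f)}

drop(e); free(e,f); drop(e)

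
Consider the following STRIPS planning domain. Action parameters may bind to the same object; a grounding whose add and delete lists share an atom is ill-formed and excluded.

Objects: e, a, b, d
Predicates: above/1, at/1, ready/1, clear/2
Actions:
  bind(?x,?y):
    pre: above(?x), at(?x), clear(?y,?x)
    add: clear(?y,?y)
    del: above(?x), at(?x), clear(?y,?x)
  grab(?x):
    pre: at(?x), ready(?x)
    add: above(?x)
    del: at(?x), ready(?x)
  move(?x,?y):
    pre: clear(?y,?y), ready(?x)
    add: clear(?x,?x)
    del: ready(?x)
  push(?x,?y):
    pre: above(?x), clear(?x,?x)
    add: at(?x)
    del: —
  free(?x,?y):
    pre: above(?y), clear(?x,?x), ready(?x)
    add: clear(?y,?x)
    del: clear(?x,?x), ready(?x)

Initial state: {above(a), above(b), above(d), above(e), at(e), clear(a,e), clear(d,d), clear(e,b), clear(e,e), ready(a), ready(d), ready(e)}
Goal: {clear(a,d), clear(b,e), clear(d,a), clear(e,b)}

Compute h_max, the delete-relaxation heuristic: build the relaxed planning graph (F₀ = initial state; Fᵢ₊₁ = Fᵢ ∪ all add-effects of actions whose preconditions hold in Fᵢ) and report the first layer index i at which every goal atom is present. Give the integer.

2

F0 = init (12 atoms)
F1 = F0 ∪ {at(d), clear(a,a), clear(a,d), clear(b,d), clear(b,e), clear(d,e), clear(e,d)}  (19 atoms)
F2 = F1 ∪ {at(a), clear(b,a), clear(b,b), clear(d,a), clear(e,a)}  (24 atoms)
goal ⊆ F2  ⇒  h_max = 2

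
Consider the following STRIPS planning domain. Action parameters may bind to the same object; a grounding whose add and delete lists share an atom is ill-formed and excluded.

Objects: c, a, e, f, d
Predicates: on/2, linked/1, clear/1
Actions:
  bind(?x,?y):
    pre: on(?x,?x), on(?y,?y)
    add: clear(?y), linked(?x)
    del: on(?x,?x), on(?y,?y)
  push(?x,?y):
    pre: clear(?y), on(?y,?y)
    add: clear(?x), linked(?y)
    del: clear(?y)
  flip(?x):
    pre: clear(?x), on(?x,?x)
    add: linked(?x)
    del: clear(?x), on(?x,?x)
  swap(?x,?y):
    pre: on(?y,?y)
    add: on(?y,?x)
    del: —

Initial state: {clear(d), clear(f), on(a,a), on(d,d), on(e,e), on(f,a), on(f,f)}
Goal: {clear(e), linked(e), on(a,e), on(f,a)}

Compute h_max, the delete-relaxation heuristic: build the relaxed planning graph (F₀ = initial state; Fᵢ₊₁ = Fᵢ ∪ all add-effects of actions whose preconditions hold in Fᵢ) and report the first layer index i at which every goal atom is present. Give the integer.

F0 = init (7 atoms)
F1 = F0 ∪ {clear(a), clear(c), clear(e), linked(a), linked(d), linked(e), linked(f), on(a,c), on(a,d), on(a,e), on(a,f), on(d,a), on(d,c), on(d,e), on(d,f), on(e,a), on(e,c), on(e,d), on(e,f), on(f,c), on(f,d), on(f,e)}  (29 atoms)
goal ⊆ F1  ⇒  h_max = 1

1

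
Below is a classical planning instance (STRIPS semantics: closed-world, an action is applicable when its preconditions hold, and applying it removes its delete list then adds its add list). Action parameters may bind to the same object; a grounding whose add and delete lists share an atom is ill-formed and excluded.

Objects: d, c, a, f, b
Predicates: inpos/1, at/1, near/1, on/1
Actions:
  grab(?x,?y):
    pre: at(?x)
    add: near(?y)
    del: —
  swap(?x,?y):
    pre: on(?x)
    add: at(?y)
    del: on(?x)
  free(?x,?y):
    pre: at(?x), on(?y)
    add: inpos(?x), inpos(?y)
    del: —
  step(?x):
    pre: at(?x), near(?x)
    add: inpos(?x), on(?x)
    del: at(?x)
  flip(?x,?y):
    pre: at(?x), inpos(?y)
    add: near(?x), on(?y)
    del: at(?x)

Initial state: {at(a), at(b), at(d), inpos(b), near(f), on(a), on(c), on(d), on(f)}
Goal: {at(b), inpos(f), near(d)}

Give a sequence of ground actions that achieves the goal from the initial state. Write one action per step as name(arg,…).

grab(d,d); free(d,f)

1. grab(d,d)  →  {at(a), at(b), at(d), inpos(b), near(d), near(f), on(a), on(c), on(d), on(f)}
2. free(d,f)  →  {at(a), at(b), at(d), inpos(b), inpos(d), inpos(f), near(d), near(f), on(a), on(c), on(d), on(f)}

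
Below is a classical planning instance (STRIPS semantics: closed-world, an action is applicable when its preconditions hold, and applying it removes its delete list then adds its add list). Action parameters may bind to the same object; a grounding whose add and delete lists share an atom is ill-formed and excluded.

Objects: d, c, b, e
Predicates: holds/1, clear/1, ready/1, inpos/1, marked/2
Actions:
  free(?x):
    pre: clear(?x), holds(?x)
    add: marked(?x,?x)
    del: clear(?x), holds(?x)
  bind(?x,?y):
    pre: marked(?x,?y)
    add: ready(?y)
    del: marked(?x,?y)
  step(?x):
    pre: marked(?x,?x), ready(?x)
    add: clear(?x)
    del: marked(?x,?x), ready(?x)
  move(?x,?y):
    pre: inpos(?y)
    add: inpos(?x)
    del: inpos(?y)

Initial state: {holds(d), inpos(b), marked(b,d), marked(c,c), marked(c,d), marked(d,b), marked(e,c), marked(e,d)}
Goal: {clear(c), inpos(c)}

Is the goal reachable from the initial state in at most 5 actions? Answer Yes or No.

Yes

1. bind(e,c)  →  {holds(d), inpos(b), marked(b,d), marked(c,c), marked(c,d), marked(d,b), marked(e,d), ready(c)}
2. step(c)  →  {clear(c), holds(d), inpos(b), marked(b,d), marked(c,d), marked(d,b), marked(e,d)}
3. move(c,b)  →  {clear(c), holds(d), inpos(c), marked(b,d), marked(c,d), marked(d,b), marked(e,d)}
optimal plan length = 3; 3 ≤ 5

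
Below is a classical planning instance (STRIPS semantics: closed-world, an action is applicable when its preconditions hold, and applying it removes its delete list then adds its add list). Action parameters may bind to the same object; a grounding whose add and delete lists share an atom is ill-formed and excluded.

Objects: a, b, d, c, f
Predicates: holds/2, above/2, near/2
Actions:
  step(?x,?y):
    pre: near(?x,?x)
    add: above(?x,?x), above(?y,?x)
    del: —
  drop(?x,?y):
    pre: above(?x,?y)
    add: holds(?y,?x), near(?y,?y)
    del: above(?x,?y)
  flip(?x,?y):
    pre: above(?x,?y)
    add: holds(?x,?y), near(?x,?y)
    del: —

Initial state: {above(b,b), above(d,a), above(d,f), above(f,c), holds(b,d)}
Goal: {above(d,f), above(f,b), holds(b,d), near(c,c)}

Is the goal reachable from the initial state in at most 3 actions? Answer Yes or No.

Yes

1. drop(b,b)  →  {above(d,a), above(d,f), above(f,c), holds(b,b), holds(b,d), near(b,b)}
2. step(b,f)  →  {above(b,b), above(d,a), above(d,f), above(f,b), above(f,c), holds(b,b), holds(b,d), near(b,b)}
3. drop(f,c)  →  {above(b,b), above(d,a), above(d,f), above(f,b), holds(b,b), holds(b,d), holds(c,f), near(b,b), near(c,c)}
optimal plan length = 3; 3 ≤ 3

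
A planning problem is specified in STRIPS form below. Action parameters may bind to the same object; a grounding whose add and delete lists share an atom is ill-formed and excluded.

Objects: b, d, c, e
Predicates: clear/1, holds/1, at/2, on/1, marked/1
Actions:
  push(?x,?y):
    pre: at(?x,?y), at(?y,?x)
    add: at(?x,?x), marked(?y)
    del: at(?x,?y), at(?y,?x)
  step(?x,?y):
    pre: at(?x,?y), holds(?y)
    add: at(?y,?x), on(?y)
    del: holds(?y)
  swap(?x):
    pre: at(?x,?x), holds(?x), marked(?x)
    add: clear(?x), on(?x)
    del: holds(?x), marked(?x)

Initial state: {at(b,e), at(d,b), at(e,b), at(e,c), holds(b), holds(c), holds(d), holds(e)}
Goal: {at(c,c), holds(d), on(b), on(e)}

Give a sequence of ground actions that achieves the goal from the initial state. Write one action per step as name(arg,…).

1. step(b,e)  →  {at(b,e), at(d,b), at(e,b), at(e,c), holds(b), holds(c), holds(d), on(e)}
2. step(d,b)  →  {at(b,d), at(b,e), at(d,b), at(e,b), at(e,c), holds(c), holds(d), on(b), on(e)}
3. step(e,c)  →  {at(b,d), at(b,e), at(c,e), at(d,b), at(e,b), at(e,c), holds(d), on(b), on(c), on(e)}
4. push(c,e)  →  {at(b,d), at(b,e), at(c,c), at(d,b), at(e,b), holds(d), marked(e), on(b), on(c), on(e)}

step(b,e); step(d,b); step(e,c); push(c,e)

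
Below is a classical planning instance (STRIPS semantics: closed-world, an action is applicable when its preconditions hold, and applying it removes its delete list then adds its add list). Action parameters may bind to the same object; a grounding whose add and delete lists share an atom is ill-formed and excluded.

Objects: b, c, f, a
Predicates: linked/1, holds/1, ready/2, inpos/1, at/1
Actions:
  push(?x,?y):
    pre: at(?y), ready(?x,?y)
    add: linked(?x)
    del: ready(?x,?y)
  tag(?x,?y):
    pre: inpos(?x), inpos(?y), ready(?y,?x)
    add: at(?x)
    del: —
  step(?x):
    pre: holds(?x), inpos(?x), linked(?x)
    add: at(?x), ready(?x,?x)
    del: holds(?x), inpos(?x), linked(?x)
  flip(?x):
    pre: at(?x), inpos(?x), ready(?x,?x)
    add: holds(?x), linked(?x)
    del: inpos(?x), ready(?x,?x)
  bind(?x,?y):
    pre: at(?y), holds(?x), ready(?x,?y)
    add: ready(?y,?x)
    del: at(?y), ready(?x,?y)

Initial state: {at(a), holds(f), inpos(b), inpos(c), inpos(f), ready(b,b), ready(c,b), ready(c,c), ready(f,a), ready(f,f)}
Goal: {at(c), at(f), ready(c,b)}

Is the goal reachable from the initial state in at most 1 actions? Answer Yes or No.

No

1. tag(c,c)  →  {at(a), at(c), holds(f), inpos(b), inpos(c), inpos(f), ready(b,b), ready(c,b), ready(c,c), ready(f,a), ready(f,f)}
2. tag(f,f)  →  {at(a), at(c), at(f), holds(f), inpos(b), inpos(c), inpos(f), ready(b,b), ready(c,b), ready(c,c), ready(f,a), ready(f,f)}
optimal plan length = 2; 2 > 1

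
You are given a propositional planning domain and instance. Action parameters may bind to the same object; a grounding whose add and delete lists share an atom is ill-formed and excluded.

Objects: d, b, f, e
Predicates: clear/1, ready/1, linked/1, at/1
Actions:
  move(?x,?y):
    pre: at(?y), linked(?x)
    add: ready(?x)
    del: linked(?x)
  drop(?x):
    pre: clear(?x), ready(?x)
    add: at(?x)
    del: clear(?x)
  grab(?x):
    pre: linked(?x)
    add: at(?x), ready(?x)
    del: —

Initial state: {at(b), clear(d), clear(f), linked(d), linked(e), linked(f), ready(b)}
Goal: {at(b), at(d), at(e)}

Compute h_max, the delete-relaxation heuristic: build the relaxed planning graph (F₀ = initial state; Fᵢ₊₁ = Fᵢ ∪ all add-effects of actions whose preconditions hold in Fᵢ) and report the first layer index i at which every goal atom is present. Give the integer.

1

F0 = init (7 atoms)
F1 = F0 ∪ {at(d), at(e), at(f), ready(d), ready(e), ready(f)}  (13 atoms)
goal ⊆ F1  ⇒  h_max = 1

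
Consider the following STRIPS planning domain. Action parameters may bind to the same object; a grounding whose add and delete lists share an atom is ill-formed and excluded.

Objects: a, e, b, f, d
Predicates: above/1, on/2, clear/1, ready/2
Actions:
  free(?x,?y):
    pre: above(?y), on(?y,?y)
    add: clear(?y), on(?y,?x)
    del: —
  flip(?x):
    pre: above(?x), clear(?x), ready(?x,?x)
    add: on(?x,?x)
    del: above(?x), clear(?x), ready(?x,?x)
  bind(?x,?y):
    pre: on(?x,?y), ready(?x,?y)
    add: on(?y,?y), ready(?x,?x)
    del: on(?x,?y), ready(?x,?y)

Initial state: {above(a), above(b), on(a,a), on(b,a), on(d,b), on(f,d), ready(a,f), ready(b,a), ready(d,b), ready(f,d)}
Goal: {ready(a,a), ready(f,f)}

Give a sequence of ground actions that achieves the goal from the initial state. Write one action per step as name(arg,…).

1. free(f,a)  →  {above(a), above(b), clear(a), on(a,a), on(a,f), on(b,a), on(d,b), on(f,d), ready(a,f), ready(b,a), ready(d,b), ready(f,d)}
2. bind(a,f)  →  {above(a), above(b), clear(a), on(a,a), on(b,a), on(d,b), on(f,d), on(f,f), ready(a,a), ready(b,a), ready(d,b), ready(f,d)}
3. bind(f,d)  →  {above(a), above(b), clear(a), on(a,a), on(b,a), on(d,b), on(d,d), on(f,f), ready(a,a), ready(b,a), ready(d,b), ready(f,f)}

free(f,a); bind(a,f); bind(f,d)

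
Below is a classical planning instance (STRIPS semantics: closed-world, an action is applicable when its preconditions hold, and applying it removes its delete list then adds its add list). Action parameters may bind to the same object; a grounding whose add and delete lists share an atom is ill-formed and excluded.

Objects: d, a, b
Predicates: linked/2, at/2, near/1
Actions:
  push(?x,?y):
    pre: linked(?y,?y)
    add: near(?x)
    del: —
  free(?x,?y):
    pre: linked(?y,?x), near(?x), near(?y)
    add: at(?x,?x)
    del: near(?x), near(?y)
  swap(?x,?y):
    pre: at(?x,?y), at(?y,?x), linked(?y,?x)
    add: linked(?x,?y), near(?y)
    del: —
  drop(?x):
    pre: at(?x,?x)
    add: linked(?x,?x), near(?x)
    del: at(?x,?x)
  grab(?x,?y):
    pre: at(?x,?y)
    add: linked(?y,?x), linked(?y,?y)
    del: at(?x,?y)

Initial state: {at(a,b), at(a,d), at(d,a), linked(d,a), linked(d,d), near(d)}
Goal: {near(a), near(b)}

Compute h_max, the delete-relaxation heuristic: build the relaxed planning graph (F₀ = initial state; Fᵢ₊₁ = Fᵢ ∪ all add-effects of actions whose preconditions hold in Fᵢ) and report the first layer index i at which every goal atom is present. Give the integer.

1

F0 = init (6 atoms)
F1 = F0 ∪ {at(d,d), linked(a,a), linked(a,d), linked(b,a), linked(b,b), near(a), near(b)}  (13 atoms)
goal ⊆ F1  ⇒  h_max = 1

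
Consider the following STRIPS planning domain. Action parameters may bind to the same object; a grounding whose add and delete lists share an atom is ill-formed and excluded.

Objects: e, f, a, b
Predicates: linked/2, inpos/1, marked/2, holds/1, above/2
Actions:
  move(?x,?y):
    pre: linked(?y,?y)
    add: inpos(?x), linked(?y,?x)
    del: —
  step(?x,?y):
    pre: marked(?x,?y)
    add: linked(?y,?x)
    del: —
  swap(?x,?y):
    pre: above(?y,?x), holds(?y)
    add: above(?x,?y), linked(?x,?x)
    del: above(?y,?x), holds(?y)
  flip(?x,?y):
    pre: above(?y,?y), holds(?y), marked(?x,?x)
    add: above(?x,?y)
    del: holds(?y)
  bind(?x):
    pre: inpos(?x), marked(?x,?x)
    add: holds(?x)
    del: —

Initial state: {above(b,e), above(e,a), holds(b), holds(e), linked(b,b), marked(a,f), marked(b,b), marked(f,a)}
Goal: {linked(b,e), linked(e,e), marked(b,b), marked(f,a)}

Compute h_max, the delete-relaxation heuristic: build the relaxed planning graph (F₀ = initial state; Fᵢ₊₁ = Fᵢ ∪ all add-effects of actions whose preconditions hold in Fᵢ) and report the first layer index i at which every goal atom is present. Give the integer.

F0 = init (8 atoms)
F1 = F0 ∪ {above(a,e), above(e,b), inpos(a), inpos(b), inpos(e), inpos(f), linked(a,a), linked(a,f), linked(b,a), linked(b,e), linked(b,f), linked(e,e), linked(f,a)}  (21 atoms)
goal ⊆ F1  ⇒  h_max = 1

1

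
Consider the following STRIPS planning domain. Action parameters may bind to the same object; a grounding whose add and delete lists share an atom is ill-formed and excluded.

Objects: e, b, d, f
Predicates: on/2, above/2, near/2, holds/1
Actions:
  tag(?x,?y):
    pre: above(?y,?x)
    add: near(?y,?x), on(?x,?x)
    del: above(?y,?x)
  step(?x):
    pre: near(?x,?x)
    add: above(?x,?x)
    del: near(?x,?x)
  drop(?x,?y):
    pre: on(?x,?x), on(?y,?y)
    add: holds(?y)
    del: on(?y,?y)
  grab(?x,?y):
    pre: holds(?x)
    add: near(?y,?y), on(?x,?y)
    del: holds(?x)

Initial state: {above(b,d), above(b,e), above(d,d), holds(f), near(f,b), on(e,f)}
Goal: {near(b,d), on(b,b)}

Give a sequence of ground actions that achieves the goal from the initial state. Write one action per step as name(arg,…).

tag(d,b); grab(f,b); step(b); tag(b,b)

1. tag(d,b)  →  {above(b,e), above(d,d), holds(f), near(b,d), near(f,b), on(d,d), on(e,f)}
2. grab(f,b)  →  {above(b,e), above(d,d), near(b,b), near(b,d), near(f,b), on(d,d), on(e,f), on(f,b)}
3. step(b)  →  {above(b,b), above(b,e), above(d,d), near(b,d), near(f,b), on(d,d), on(e,f), on(f,b)}
4. tag(b,b)  →  {above(b,e), above(d,d), near(b,b), near(b,d), near(f,b), on(b,b), on(d,d), on(e,f), on(f,b)}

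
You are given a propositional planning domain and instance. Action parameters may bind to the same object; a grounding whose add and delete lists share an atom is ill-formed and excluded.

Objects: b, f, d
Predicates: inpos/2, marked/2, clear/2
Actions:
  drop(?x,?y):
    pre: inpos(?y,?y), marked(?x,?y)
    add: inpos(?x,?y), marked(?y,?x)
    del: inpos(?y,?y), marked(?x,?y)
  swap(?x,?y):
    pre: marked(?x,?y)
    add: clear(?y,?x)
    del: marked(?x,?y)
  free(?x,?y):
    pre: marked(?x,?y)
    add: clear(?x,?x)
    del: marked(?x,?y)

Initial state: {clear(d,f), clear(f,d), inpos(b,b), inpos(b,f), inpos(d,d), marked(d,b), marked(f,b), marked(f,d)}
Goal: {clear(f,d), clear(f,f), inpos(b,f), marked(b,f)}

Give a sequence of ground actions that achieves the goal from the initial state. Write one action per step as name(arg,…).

1. drop(f,b)  →  {clear(d,f), clear(f,d), inpos(b,f), inpos(d,d), inpos(f,b), marked(b,f), marked(d,b), marked(f,d)}
2. free(f,d)  →  {clear(d,f), clear(f,d), clear(f,f), inpos(b,f), inpos(d,d), inpos(f,b), marked(b,f), marked(d,b)}

drop(f,b); free(f,d)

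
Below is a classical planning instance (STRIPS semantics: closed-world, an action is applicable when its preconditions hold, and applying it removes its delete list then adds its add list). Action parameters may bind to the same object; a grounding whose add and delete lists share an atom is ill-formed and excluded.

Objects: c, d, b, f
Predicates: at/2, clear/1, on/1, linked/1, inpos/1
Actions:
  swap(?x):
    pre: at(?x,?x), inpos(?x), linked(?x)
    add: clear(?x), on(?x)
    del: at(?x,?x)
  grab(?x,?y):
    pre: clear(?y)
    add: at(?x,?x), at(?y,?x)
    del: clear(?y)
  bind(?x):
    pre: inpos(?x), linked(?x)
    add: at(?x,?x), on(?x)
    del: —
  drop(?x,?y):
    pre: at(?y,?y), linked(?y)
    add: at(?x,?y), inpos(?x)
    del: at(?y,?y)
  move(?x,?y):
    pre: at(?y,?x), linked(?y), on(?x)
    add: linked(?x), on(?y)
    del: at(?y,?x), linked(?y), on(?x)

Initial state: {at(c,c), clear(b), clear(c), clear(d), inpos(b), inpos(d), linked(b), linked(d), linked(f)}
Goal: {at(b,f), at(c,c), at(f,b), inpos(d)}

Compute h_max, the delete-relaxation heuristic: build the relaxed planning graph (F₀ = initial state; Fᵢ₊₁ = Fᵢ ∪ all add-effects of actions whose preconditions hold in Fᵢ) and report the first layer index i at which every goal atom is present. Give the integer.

2

F0 = init (9 atoms)
F1 = F0 ∪ {at(b,b), at(b,c), at(b,d), at(b,f), at(c,b), at(c,d), at(c,f), at(d,b), at(d,c), at(d,d), at(d,f), at(f,f), on(b), on(d)}  (23 atoms)
F2 = F1 ∪ {at(f,b), at(f,d), inpos(c), inpos(f)}  (27 atoms)
goal ⊆ F2  ⇒  h_max = 2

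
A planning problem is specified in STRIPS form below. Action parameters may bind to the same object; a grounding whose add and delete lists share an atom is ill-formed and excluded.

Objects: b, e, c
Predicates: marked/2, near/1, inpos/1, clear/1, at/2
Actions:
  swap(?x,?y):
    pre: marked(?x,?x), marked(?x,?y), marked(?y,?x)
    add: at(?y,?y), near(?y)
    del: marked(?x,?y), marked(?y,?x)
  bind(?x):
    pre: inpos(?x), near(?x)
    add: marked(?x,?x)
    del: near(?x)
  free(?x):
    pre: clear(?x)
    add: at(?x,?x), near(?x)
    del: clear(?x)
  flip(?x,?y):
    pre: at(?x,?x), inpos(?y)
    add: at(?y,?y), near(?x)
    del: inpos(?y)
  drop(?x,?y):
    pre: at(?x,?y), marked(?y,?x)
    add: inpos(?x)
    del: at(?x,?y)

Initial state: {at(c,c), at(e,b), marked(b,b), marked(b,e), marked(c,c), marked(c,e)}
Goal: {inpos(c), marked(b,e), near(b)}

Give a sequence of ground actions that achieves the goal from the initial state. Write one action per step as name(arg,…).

swap(b,b); drop(c,c)

1. swap(b,b)  →  {at(b,b), at(c,c), at(e,b), marked(b,e), marked(c,c), marked(c,e), near(b)}
2. drop(c,c)  →  {at(b,b), at(e,b), inpos(c), marked(b,e), marked(c,c), marked(c,e), near(b)}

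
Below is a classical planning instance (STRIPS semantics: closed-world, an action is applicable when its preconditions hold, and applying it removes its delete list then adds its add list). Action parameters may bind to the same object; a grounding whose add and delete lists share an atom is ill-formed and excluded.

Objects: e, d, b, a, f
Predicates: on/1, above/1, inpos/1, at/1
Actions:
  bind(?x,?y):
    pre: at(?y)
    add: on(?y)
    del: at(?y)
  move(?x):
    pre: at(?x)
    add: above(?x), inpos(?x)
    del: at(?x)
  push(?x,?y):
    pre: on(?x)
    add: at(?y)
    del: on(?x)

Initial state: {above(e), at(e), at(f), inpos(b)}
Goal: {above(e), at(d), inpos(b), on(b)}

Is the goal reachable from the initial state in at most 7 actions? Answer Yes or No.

1. bind(e,e)  →  {above(e), at(f), inpos(b), on(e)}
2. bind(e,f)  →  {above(e), inpos(b), on(e), on(f)}
3. push(e,d)  →  {above(e), at(d), inpos(b), on(f)}
4. push(f,b)  →  {above(e), at(b), at(d), inpos(b)}
5. bind(e,b)  →  {above(e), at(d), inpos(b), on(b)}
optimal plan length = 5; 5 ≤ 7

Yes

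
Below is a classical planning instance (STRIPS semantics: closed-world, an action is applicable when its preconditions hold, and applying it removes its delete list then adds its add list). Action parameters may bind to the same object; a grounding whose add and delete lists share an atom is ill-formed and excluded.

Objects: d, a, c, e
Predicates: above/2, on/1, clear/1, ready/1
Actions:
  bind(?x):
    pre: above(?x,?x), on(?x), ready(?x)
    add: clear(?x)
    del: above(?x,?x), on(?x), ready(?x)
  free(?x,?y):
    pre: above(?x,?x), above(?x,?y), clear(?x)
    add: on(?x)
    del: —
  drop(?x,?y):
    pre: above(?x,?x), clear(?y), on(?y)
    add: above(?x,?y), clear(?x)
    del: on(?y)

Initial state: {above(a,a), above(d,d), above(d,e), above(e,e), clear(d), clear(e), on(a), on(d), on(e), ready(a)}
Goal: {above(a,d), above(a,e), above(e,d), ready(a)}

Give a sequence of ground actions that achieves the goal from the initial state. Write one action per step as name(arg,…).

1. drop(a,d)  →  {above(a,a), above(a,d), above(d,d), above(d,e), above(e,e), clear(a), clear(d), clear(e), on(a), on(e), ready(a)}
2. free(d,d)  →  {above(a,a), above(a,d), above(d,d), above(d,e), above(e,e), clear(a), clear(d), clear(e), on(a), on(d), on(e), ready(a)}
3. drop(a,e)  →  {above(a,a), above(a,d), above(a,e), above(d,d), above(d,e), above(e,e), clear(a), clear(d), clear(e), on(a), on(d), ready(a)}
4. drop(e,d)  →  {above(a,a), above(a,d), above(a,e), above(d,d), above(d,e), above(e,d), above(e,e), clear(a), clear(d), clear(e), on(a), ready(a)}

drop(a,d); free(d,d); drop(a,e); drop(e,d)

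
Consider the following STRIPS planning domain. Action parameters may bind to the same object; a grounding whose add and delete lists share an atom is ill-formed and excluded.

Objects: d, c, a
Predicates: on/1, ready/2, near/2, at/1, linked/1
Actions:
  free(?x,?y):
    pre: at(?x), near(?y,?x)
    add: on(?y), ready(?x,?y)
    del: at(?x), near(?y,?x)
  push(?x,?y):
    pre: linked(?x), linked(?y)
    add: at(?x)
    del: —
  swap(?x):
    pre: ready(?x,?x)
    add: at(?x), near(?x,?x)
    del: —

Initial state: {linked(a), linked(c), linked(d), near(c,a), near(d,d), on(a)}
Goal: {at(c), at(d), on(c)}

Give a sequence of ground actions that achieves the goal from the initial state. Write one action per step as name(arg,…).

push(d,d); push(c,d); push(a,d); free(a,c)

1. push(d,d)  →  {at(d), linked(a), linked(c), linked(d), near(c,a), near(d,d), on(a)}
2. push(c,d)  →  {at(c), at(d), linked(a), linked(c), linked(d), near(c,a), near(d,d), on(a)}
3. push(a,d)  →  {at(a), at(c), at(d), linked(a), linked(c), linked(d), near(c,a), near(d,d), on(a)}
4. free(a,c)  →  {at(c), at(d), linked(a), linked(c), linked(d), near(d,d), on(a), on(c), ready(a,c)}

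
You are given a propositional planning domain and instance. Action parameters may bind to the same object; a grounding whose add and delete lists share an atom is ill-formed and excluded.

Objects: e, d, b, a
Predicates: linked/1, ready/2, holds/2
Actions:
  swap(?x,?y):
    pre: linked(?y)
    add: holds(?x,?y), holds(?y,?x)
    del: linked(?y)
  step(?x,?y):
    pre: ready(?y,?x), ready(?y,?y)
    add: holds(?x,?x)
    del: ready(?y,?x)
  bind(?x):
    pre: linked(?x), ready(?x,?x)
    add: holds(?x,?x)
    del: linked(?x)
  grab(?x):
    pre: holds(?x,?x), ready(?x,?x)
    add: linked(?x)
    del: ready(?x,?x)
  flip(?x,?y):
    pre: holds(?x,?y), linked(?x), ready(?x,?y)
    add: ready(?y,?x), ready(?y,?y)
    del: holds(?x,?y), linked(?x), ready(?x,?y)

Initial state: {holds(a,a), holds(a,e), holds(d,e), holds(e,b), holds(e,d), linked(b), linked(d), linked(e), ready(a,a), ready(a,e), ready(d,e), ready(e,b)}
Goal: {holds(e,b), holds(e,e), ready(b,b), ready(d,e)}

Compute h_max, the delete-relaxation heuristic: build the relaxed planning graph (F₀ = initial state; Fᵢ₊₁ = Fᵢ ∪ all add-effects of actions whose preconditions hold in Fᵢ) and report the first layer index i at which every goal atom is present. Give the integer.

1

F0 = init (12 atoms)
F1 = F0 ∪ {holds(a,b), holds(a,d), holds(b,a), holds(b,b), holds(b,d), holds(b,e), holds(d,a), holds(d,b), holds(d,d), holds(e,a), holds(e,e), linked(a), ready(b,b), ready(b,e), ready(e,d), ready(e,e)}  (28 atoms)
goal ⊆ F1  ⇒  h_max = 1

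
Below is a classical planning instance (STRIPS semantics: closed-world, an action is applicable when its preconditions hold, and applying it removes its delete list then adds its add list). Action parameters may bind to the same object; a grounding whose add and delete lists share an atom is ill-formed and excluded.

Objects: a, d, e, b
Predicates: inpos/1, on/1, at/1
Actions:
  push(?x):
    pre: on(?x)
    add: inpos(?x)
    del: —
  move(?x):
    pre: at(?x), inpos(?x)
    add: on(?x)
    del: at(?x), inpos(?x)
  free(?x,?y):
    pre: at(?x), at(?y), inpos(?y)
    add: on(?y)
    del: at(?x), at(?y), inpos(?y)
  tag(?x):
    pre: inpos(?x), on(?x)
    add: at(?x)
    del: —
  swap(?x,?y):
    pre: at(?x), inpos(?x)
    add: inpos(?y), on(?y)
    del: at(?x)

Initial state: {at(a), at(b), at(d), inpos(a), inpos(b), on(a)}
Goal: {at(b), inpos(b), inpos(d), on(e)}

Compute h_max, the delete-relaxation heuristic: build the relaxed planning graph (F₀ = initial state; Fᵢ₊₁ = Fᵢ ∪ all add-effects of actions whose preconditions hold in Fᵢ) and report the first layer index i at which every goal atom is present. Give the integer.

F0 = init (6 atoms)
F1 = F0 ∪ {inpos(d), inpos(e), on(b), on(d), on(e)}  (11 atoms)
goal ⊆ F1  ⇒  h_max = 1

1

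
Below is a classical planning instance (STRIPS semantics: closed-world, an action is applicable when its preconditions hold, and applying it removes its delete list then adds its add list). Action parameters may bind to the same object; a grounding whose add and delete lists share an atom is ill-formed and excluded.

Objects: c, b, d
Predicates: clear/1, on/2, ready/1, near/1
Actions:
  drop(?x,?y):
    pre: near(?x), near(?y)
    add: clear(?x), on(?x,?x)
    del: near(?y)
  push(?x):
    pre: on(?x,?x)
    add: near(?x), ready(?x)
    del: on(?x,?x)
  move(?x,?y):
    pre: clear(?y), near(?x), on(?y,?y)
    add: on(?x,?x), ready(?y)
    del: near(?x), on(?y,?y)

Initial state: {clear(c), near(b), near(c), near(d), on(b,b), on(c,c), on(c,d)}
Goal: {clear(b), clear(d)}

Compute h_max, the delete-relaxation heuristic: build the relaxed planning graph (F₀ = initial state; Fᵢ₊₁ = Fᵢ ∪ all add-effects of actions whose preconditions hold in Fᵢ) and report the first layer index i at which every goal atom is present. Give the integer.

F0 = init (7 atoms)
F1 = F0 ∪ {clear(b), clear(d), on(d,d), ready(b), ready(c)}  (12 atoms)
goal ⊆ F1  ⇒  h_max = 1

1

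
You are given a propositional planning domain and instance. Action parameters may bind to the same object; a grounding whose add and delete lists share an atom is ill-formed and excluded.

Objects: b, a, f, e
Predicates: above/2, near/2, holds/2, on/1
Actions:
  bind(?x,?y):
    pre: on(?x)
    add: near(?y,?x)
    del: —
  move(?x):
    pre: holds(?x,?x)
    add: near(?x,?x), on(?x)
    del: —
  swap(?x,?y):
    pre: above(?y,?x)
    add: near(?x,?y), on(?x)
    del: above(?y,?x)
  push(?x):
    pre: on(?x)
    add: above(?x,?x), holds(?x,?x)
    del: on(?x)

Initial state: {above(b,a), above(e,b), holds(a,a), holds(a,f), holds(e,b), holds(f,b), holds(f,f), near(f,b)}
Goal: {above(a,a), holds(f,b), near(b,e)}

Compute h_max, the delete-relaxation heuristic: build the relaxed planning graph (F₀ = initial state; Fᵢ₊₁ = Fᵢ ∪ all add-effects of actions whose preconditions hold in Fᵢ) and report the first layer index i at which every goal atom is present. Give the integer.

2

F0 = init (8 atoms)
F1 = F0 ∪ {near(a,a), near(a,b), near(b,e), near(f,f), on(a), on(b), on(f)}  (15 atoms)
F2 = F1 ∪ {above(a,a), above(b,b), above(f,f), holds(b,b), near(a,f), near(b,a), near(b,b), near(b,f), near(e,a), near(e,b), near(e,f), near(f,a)}  (27 atoms)
goal ⊆ F2  ⇒  h_max = 2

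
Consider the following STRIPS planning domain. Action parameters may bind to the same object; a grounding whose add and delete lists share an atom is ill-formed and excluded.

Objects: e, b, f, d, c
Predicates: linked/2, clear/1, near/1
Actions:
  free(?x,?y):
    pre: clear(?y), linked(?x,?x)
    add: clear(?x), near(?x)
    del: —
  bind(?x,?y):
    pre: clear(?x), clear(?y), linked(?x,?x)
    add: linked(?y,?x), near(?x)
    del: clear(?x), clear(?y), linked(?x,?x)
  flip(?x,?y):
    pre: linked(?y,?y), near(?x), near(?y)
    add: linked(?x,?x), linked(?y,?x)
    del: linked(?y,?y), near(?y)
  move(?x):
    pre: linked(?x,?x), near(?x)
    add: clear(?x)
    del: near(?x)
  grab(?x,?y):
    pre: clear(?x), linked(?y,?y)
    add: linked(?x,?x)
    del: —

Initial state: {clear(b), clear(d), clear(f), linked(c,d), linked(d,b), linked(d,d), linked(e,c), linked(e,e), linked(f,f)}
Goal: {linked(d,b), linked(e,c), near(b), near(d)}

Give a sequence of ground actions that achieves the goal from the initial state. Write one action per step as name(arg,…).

1. free(d,b)  →  {clear(b), clear(d), clear(f), linked(c,d), linked(d,b), linked(d,d), linked(e,c), linked(e,e), linked(f,f), near(d)}
2. grab(b,e)  →  {clear(b), clear(d), clear(f), linked(b,b), linked(c,d), linked(d,b), linked(d,d), linked(e,c), linked(e,e), linked(f,f), near(d)}
3. free(b,b)  →  {clear(b), clear(d), clear(f), linked(b,b), linked(c,d), linked(d,b), linked(d,d), linked(e,c), linked(e,e), linked(f,f), near(b), near(d)}

free(d,b); grab(b,e); free(b,b)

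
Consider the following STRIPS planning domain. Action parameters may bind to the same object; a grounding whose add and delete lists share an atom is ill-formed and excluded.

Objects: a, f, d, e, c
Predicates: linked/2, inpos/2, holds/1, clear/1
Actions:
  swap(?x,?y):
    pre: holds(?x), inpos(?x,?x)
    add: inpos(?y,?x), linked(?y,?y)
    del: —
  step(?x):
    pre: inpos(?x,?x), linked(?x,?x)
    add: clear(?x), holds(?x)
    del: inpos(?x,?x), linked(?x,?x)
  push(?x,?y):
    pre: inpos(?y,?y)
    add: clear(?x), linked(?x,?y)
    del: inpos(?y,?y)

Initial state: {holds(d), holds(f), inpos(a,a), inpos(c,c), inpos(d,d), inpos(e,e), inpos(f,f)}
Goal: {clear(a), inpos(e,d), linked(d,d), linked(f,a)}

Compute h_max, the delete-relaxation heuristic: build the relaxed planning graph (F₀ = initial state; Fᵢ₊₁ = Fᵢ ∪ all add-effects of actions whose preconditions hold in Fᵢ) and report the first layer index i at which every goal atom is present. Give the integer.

F0 = init (7 atoms)
F1 = F0 ∪ {clear(a), clear(c), clear(d), clear(e), clear(f), inpos(a,d), inpos(a,f), inpos(c,d), inpos(c,f), inpos(d,f), inpos(e,d), inpos(e,f), inpos(f,d), linked(a,a), linked(a,c), linked(a,d), linked(a,e), linked(a,f), linked(c,a), linked(c,c), linked(c,d), linked(c,e), linked(c,f), linked(d,a), linked(d,c), linked(d,d), linked(d,e), linked(d,f), linked(e,a), linked(e,c), linked(e,d), linked(e,e), linked(e,f), linked(f,a), linked(f,c), linked(f,d), linked(f,e), linked(f,f)}  (45 atoms)
goal ⊆ F1  ⇒  h_max = 1

1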